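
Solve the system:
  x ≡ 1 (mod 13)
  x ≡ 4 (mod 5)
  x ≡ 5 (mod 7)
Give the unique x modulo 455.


Moduli 13, 5, 7 are pairwise coprime; by CRT there is a unique solution modulo M = 13 · 5 · 7 = 455.
Solve pairwise, accumulating the modulus:
  Start with x ≡ 1 (mod 13).
  Combine with x ≡ 4 (mod 5): since gcd(13, 5) = 1, we get a unique residue mod 65.
    Write x = 1 + 13·t and substitute into x ≡ 4 (mod 5): 13·t ≡ 4 − 1 = 3 (mod 5).
    Reduce coefficients mod 5: 3·t ≡ 3 (mod 5).
    The inverse of 3 mod 5 is 2 (since 3·2 = 6 = 1·5 + 1), so t ≡ 2·3 = 6 ≡ 1 (mod 5).
    Then x = 1 + 13·1 = 14, valid modulo lcm(13, 5) = 65: x ≡ 14 (mod 65).
  Combine with x ≡ 5 (mod 7): since gcd(65, 7) = 1, we get a unique residue mod 455.
    Write x = 14 + 65·t and substitute into x ≡ 5 (mod 7): 65·t ≡ 5 − 14 = -9 (mod 7).
    Reduce coefficients mod 7: 2·t ≡ 5 (mod 7).
    The inverse of 2 mod 7 is 4 (since 2·4 = 8 = 1·7 + 1), so t ≡ 4·5 = 20 ≡ 6 (mod 7).
    Then x = 14 + 65·6 = 404, valid modulo lcm(65, 7) = 455: x ≡ 404 (mod 455).
Verify: 404 mod 13 = 1 ✓, 404 mod 5 = 4 ✓, 404 mod 7 = 5 ✓.

x ≡ 404 (mod 455).


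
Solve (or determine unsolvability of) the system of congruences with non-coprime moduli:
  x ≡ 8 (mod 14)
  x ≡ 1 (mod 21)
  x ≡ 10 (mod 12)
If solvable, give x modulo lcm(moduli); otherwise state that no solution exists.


Moduli 14, 21, 12 are not pairwise coprime, so CRT works modulo lcm(m_i) when all pairwise compatibility conditions hold.
Pairwise compatibility: gcd(m_i, m_j) must divide a_i - a_j for every pair.
Merge one congruence at a time:
  Start: x ≡ 8 (mod 14).
  Combine with x ≡ 1 (mod 21): gcd(14, 21) = 7; 1 - 8 = -7, which IS divisible by 7, so compatible.
    Write x = 8 + 14·t and substitute into x ≡ 1 (mod 21): 14·t ≡ 1 − 8 = -7 (mod 21).
    Divide the congruence (and modulus) by g = 7: 2·t ≡ -1 (mod 3).
    Reduce coefficients mod 3: 2·t ≡ 2 (mod 3).
    The inverse of 2 mod 3 is 2 (since 2·2 = 4 = 1·3 + 1), so t ≡ 2·2 = 4 ≡ 1 (mod 3).
    Then x = 8 + 14·1 = 22, valid modulo lcm(14, 21) = 42: x ≡ 22 (mod 42).
  Combine with x ≡ 10 (mod 12): gcd(42, 12) = 6; 10 - 22 = -12, which IS divisible by 6, so compatible.
    Write x = 22 + 42·t and substitute into x ≡ 10 (mod 12): 42·t ≡ 10 − 22 = -12 (mod 12).
    Divide the congruence (and modulus) by g = 6: 7·t ≡ -2 (mod 2).
    Reduce coefficients mod 2: 1·t ≡ 0 (mod 2).
    So t ≡ 0 (mod 2).
    Then x = 22 + 42·0 = 22, valid modulo lcm(42, 12) = 84: x ≡ 22 (mod 84).
Verify: 22 mod 14 = 8, 22 mod 21 = 1, 22 mod 12 = 10.

x ≡ 22 (mod 84).


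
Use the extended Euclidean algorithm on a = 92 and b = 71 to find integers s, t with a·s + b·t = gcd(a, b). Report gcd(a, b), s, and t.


Euclidean algorithm on (92, 71) — divide until remainder is 0:
  92 = 1 · 71 + 21
  71 = 3 · 21 + 8
  21 = 2 · 8 + 5
  8 = 1 · 5 + 3
  5 = 1 · 3 + 2
  3 = 1 · 2 + 1
  2 = 2 · 1 + 0
gcd(92, 71) = 1.
Track Bezout coefficients alongside the remainders: start with r₀ = 92 = a·1 + b·0 (s = 1, t = 0) and r₁ = 71 = a·0 + b·1 (s = 0, t = 1); each new remainder r_{k+1} = r_{k-1} − q_k·r_k inherits s_{k+1} = s_{k-1} − q_k·s_k, t_{k+1} = t_{k-1} − q_k·t_k, so r_k = a·s_k + b·t_k at every step:
  q = 1: r = 21, s = 1 − 1·0 = 1, t = 0 − 1·1 = -1  (check: 92·1 + 71·(-1) = 21)
  q = 3: r = 8, s = 0 − 3·1 = -3, t = 1 − 3·(-1) = 4  (check: 92·(-3) + 71·4 = 8)
  q = 2: r = 5, s = 1 − 2·(-3) = 7, t = -1 − 2·4 = -9  (check: 92·7 + 71·(-9) = 5)
  q = 1: r = 3, s = -3 − 1·7 = -10, t = 4 − 1·(-9) = 13  (check: 92·(-10) + 71·13 = 3)
  q = 1: r = 2, s = 7 − 1·(-10) = 17, t = -9 − 1·13 = -22  (check: 92·17 + 71·(-22) = 2)
  q = 1: r = 1, s = -10 − 1·17 = -27, t = 13 − 1·(-22) = 35  (check: 92·(-27) + 71·35 = 1)
The row with r = 1 (the gcd) gives the Bezout coefficients s = -27, t = 35.
Result: 92 · (-27) + 71 · (35) = 1.

gcd(92, 71) = 1; s = -27, t = 35 (check: 92·(-27) + 71·35 = 1).


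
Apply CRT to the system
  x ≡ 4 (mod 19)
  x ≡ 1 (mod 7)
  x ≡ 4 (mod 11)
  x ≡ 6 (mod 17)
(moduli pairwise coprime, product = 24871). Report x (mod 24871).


Product of moduli M = 19 · 7 · 11 · 17 = 24871.
Merge one congruence at a time:
  Start: x ≡ 4 (mod 19).
  Combine with x ≡ 1 (mod 7); new modulus lcm = 133.
    Write x = 4 + 19·t and substitute into x ≡ 1 (mod 7): 19·t ≡ 1 − 4 = -3 (mod 7).
    Reduce coefficients mod 7: 5·t ≡ 4 (mod 7).
    The inverse of 5 mod 7 is 3 (since 5·3 = 15 = 2·7 + 1), so t ≡ 3·4 = 12 ≡ 5 (mod 7).
    Then x = 4 + 19·5 = 99, valid modulo lcm(19, 7) = 133: x ≡ 99 (mod 133).
  Combine with x ≡ 4 (mod 11); new modulus lcm = 1463.
    Write x = 99 + 133·t and substitute into x ≡ 4 (mod 11): 133·t ≡ 4 − 99 = -95 (mod 11).
    Reduce coefficients mod 11: 1·t ≡ 4 (mod 11).
    So t ≡ 4 (mod 11).
    Then x = 99 + 133·4 = 631, valid modulo lcm(133, 11) = 1463: x ≡ 631 (mod 1463).
  Combine with x ≡ 6 (mod 17); new modulus lcm = 24871.
    Write x = 631 + 1463·t and substitute into x ≡ 6 (mod 17): 1463·t ≡ 6 − 631 = -625 (mod 17).
    Reduce coefficients mod 17: 1·t ≡ 4 (mod 17).
    So t ≡ 4 (mod 17).
    Then x = 631 + 1463·4 = 6483, valid modulo lcm(1463, 17) = 24871: x ≡ 6483 (mod 24871).
Verify against each original: 6483 mod 19 = 4, 6483 mod 7 = 1, 6483 mod 11 = 4, 6483 mod 17 = 6.

x ≡ 6483 (mod 24871).


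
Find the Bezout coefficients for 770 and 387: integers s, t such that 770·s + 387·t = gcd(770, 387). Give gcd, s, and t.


Euclidean algorithm on (770, 387) — divide until remainder is 0:
  770 = 1 · 387 + 383
  387 = 1 · 383 + 4
  383 = 95 · 4 + 3
  4 = 1 · 3 + 1
  3 = 3 · 1 + 0
gcd(770, 387) = 1.
Track Bezout coefficients alongside the remainders: start with r₀ = 770 = a·1 + b·0 (s = 1, t = 0) and r₁ = 387 = a·0 + b·1 (s = 0, t = 1); each new remainder r_{k+1} = r_{k-1} − q_k·r_k inherits s_{k+1} = s_{k-1} − q_k·s_k, t_{k+1} = t_{k-1} − q_k·t_k, so r_k = a·s_k + b·t_k at every step:
  q = 1: r = 383, s = 1 − 1·0 = 1, t = 0 − 1·1 = -1  (check: 770·1 + 387·(-1) = 383)
  q = 1: r = 4, s = 0 − 1·1 = -1, t = 1 − 1·(-1) = 2  (check: 770·(-1) + 387·2 = 4)
  q = 95: r = 3, s = 1 − 95·(-1) = 96, t = -1 − 95·2 = -191  (check: 770·96 + 387·(-191) = 3)
  q = 1: r = 1, s = -1 − 1·96 = -97, t = 2 − 1·(-191) = 193  (check: 770·(-97) + 387·193 = 1)
The row with r = 1 (the gcd) gives the Bezout coefficients s = -97, t = 193.
Result: 770 · (-97) + 387 · (193) = 1.

gcd(770, 387) = 1; s = -97, t = 193 (check: 770·(-97) + 387·193 = 1).


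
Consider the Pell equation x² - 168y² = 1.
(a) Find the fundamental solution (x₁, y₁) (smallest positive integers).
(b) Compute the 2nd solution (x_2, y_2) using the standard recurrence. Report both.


Step 1: Find the fundamental solution (x₁, y₁) of x² - 168y² = 1.
  Expand √168 as a continued fraction. a₀ = ⌊√168⌋ = 12; iterate m_{k+1} = d_k·a_k − m_k, d_{k+1} = (168 − m_{k+1}²)/d_k, a_{k+1} = ⌊(a₀ + m_{k+1})/d_{k+1}⌋ (starting m₀ = 0, d₀ = 1), with convergents p_k = a_k·p_{k-1} + p_{k-2}, q_k = a_k·q_{k-1} + q_{k-2} (p₋₁ = 1, q₋₁ = 0):
  k = 0: a₀ = 12; p₀/q₀ = 12/1; p₀² − 168·q₀² = 144 − 168 = -24.
  k = 1: m = 12, d = 24, a = ⌊(12 + 12)/24⌋ = 1; p/q = (1·12 + 1)/(1·1 + 0) = 13/1; p² − 168·q² = 169 − 168 = 1.
  The first convergent with p² − 168·q² = 1 gives the fundamental solution (x₁, y₁) = (13, 1).
Step 2: Apply the recurrence (x_{n+1}, y_{n+1}) = (x₁x_n + 168y₁y_n, x₁y_n + y₁x_n) repeatedly.
  From (x_1, y_1) = (13, 1): x_2 = 13·13 + 168·1·1 = 337; y_2 = 13·1 + 1·13 = 26.
Step 3: Verify x_2² - 168·y_2² = 113569 - 113568 = 1 (should be 1). ✓

(x_1, y_1) = (13, 1); (x_2, y_2) = (337, 26).


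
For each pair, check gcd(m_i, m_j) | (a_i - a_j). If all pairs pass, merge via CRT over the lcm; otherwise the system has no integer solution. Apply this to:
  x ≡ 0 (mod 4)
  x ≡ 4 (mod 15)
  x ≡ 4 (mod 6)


Moduli 4, 15, 6 are not pairwise coprime, so CRT works modulo lcm(m_i) when all pairwise compatibility conditions hold.
Pairwise compatibility: gcd(m_i, m_j) must divide a_i - a_j for every pair.
Merge one congruence at a time:
  Start: x ≡ 0 (mod 4).
  Combine with x ≡ 4 (mod 15): gcd(4, 15) = 1; 4 - 0 = 4, which IS divisible by 1, so compatible.
    Write x = 0 + 4·t and substitute into x ≡ 4 (mod 15): 4·t ≡ 4 − 0 = 4 (mod 15).
    The inverse of 4 mod 15 is 4 (since 4·4 = 16 = 1·15 + 1), so t ≡ 4·4 = 16 ≡ 1 (mod 15).
    Then x = 0 + 4·1 = 4, valid modulo lcm(4, 15) = 60: x ≡ 4 (mod 60).
  Combine with x ≡ 4 (mod 6): gcd(60, 6) = 6; 4 - 4 = 0, which IS divisible by 6, so compatible.
    Write x = 4 + 60·t and substitute into x ≡ 4 (mod 6): 60·t ≡ 4 − 4 = 0 (mod 6).
    Divide the congruence (and modulus) by g = 6: 10·t ≡ 0 (mod 1).
    Modulo 1 every t works; take t = 0.
    Then x = 4 + 60·0 = 4, valid modulo lcm(60, 6) = 60: x ≡ 4 (mod 60).
Verify: 4 mod 4 = 0, 4 mod 15 = 4, 4 mod 6 = 4.

x ≡ 4 (mod 60).


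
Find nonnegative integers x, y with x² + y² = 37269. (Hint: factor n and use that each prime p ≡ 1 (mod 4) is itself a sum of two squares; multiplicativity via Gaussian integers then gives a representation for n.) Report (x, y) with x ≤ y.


Step 1: Factor n = 37269 = 3^2 · 41 · 101.
Step 2: Check the mod-4 condition on each prime factor: 3 ≡ 3 (mod 4), exponent 2 (must be even); 41 ≡ 1 (mod 4), exponent 1; 101 ≡ 1 (mod 4), exponent 1.
All primes ≡ 3 (mod 4) appear to even exponent (or don't appear), so by the two-squares theorem n IS expressible as a sum of two squares.
Step 3: Build a representation. Group n = k² · m with k = 3 and m = 41 · 101 = 4141 (a product of primes ≡ 1 (mod 4)); a representation of m scales to one of n via (k·x)² + (k·y)² = k²(x² + y²). Each prime p ≡ 1 (mod 4) is itself a sum of two squares; find a² by testing p − a² for a perfect square:
  41: 41 − 1² = 40, 41 − 2² = 37, 41 − 3² = 32, 41 − 4² = 25 = 5² ⇒ 41 = 4² + 5².
  101: 101 − 1² = 100 = 10² ⇒ 101 = 1² + 10².
  Combine using the Brahmagupta–Fibonacci identity (a² + b²)(c² + d²) = (ac − bd)² + (ad + bc)² = (ac + bd)² + (ad − bc)²:
  41 · 101 = 4141: from (4² + 5²)(1² + 10²), take (4·1 − 5·10, 4·10 + 5·1) = (4 − 50, 40 + 5) = (-46, 45); dropping signs (only squares matter) gives (46, 45); check 46² + 45² = 2116 + 2025 = 4141 ✓.
  Scale by k = 3: (3·46, 3·45) = (138, 135).
Step 4: Order so x ≤ y and verify: 135² + 138² = 18225 + 19044 = 37269 = n. ✓

n = 37269 = 135² + 138² (one valid representation with x ≤ y).


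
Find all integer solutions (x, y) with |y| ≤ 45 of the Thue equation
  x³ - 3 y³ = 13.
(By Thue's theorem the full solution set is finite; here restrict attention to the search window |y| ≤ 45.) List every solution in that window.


The equation is x³ - 3y³ = 13. For fixed y, x³ = 3·y³ + 13, so a solution requires the RHS to be a perfect cube.
Strategy: iterate y from -45 to 45, compute RHS = 3·y³ + 13, and check whether it is a (positive or negative) perfect cube.
Check small values of y:
  y = 0: RHS = 13 is not a perfect cube.
  y = 1: RHS = 16 is not a perfect cube.
  y = -1: RHS = 10 is not a perfect cube.
  y = 2: RHS = 37 is not a perfect cube.
  y = -2: RHS = -11 is not a perfect cube.
  y = 3: RHS = 94 is not a perfect cube.
  y = -3: RHS = -68 is not a perfect cube.
Continuing the search up to |y| = 45 finds no solutions either.
No (x, y) in the scanned range satisfies the equation.

No integer solutions with |y| ≤ 45.


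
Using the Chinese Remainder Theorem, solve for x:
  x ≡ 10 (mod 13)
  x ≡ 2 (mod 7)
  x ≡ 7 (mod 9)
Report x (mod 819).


Moduli 13, 7, 9 are pairwise coprime; by CRT there is a unique solution modulo M = 13 · 7 · 9 = 819.
Solve pairwise, accumulating the modulus:
  Start with x ≡ 10 (mod 13).
  Combine with x ≡ 2 (mod 7): since gcd(13, 7) = 1, we get a unique residue mod 91.
    Write x = 10 + 13·t and substitute into x ≡ 2 (mod 7): 13·t ≡ 2 − 10 = -8 (mod 7).
    Reduce coefficients mod 7: 6·t ≡ 6 (mod 7).
    The inverse of 6 mod 7 is 6 (since 6·6 = 36 = 5·7 + 1), so t ≡ 6·6 = 36 ≡ 1 (mod 7).
    Then x = 10 + 13·1 = 23, valid modulo lcm(13, 7) = 91: x ≡ 23 (mod 91).
  Combine with x ≡ 7 (mod 9): since gcd(91, 9) = 1, we get a unique residue mod 819.
    Write x = 23 + 91·t and substitute into x ≡ 7 (mod 9): 91·t ≡ 7 − 23 = -16 (mod 9).
    Reduce coefficients mod 9: 1·t ≡ 2 (mod 9).
    So t ≡ 2 (mod 9).
    Then x = 23 + 91·2 = 205, valid modulo lcm(91, 9) = 819: x ≡ 205 (mod 819).
Verify: 205 mod 13 = 10 ✓, 205 mod 7 = 2 ✓, 205 mod 9 = 7 ✓.

x ≡ 205 (mod 819).


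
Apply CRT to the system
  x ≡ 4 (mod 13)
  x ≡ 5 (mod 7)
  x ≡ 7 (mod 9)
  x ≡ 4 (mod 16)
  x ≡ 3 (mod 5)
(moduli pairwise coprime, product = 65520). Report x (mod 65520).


Product of moduli M = 13 · 7 · 9 · 16 · 5 = 65520.
Merge one congruence at a time:
  Start: x ≡ 4 (mod 13).
  Combine with x ≡ 5 (mod 7); new modulus lcm = 91.
    Write x = 4 + 13·t and substitute into x ≡ 5 (mod 7): 13·t ≡ 5 − 4 = 1 (mod 7).
    Reduce coefficients mod 7: 6·t ≡ 1 (mod 7).
    The inverse of 6 mod 7 is 6 (since 6·6 = 36 = 5·7 + 1), so t ≡ 6·1 = 6 ≡ 6 (mod 7).
    Then x = 4 + 13·6 = 82, valid modulo lcm(13, 7) = 91: x ≡ 82 (mod 91).
  Combine with x ≡ 7 (mod 9); new modulus lcm = 819.
    Write x = 82 + 91·t and substitute into x ≡ 7 (mod 9): 91·t ≡ 7 − 82 = -75 (mod 9).
    Reduce coefficients mod 9: 1·t ≡ 6 (mod 9).
    So t ≡ 6 (mod 9).
    Then x = 82 + 91·6 = 628, valid modulo lcm(91, 9) = 819: x ≡ 628 (mod 819).
  Combine with x ≡ 4 (mod 16); new modulus lcm = 13104.
    Write x = 628 + 819·t and substitute into x ≡ 4 (mod 16): 819·t ≡ 4 − 628 = -624 (mod 16).
    Reduce coefficients mod 16: 3·t ≡ 0 (mod 16).
    The inverse of 3 mod 16 is 11 (since 3·11 = 33 = 2·16 + 1), so t ≡ 11·0 = 0 ≡ 0 (mod 16).
    Then x = 628 + 819·0 = 628, valid modulo lcm(819, 16) = 13104: x ≡ 628 (mod 13104).
  Combine with x ≡ 3 (mod 5); new modulus lcm = 65520.
    Write x = 628 + 13104·t and substitute into x ≡ 3 (mod 5): 13104·t ≡ 3 − 628 = -625 (mod 5).
    Reduce coefficients mod 5: 4·t ≡ 0 (mod 5).
    The inverse of 4 mod 5 is 4 (since 4·4 = 16 = 3·5 + 1), so t ≡ 4·0 = 0 ≡ 0 (mod 5).
    Then x = 628 + 13104·0 = 628, valid modulo lcm(13104, 5) = 65520: x ≡ 628 (mod 65520).
Verify against each original: 628 mod 13 = 4, 628 mod 7 = 5, 628 mod 9 = 7, 628 mod 16 = 4, 628 mod 5 = 3.

x ≡ 628 (mod 65520).


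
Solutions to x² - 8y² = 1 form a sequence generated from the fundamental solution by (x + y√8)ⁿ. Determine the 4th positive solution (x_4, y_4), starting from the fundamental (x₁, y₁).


Step 1: Find the fundamental solution (x₁, y₁) of x² - 8y² = 1.
  Expand √8 as a continued fraction. a₀ = ⌊√8⌋ = 2; iterate m_{k+1} = d_k·a_k − m_k, d_{k+1} = (8 − m_{k+1}²)/d_k, a_{k+1} = ⌊(a₀ + m_{k+1})/d_{k+1}⌋ (starting m₀ = 0, d₀ = 1), with convergents p_k = a_k·p_{k-1} + p_{k-2}, q_k = a_k·q_{k-1} + q_{k-2} (p₋₁ = 1, q₋₁ = 0):
  k = 0: a₀ = 2; p₀/q₀ = 2/1; p₀² − 8·q₀² = 4 − 8 = -4.
  k = 1: m = 2, d = 4, a = ⌊(2 + 2)/4⌋ = 1; p/q = (1·2 + 1)/(1·1 + 0) = 3/1; p² − 8·q² = 9 − 8 = 1.
  The first convergent with p² − 8·q² = 1 gives the fundamental solution (x₁, y₁) = (3, 1).
Step 2: Apply the recurrence (x_{n+1}, y_{n+1}) = (x₁x_n + 8y₁y_n, x₁y_n + y₁x_n) repeatedly.
  From (x_1, y_1) = (3, 1): x_2 = 3·3 + 8·1·1 = 17; y_2 = 3·1 + 1·3 = 6.
  From (x_2, y_2) = (17, 6): x_3 = 3·17 + 8·1·6 = 99; y_3 = 3·6 + 1·17 = 35.
  From (x_3, y_3) = (99, 35): x_4 = 3·99 + 8·1·35 = 577; y_4 = 3·35 + 1·99 = 204.
Step 3: Verify x_4² - 8·y_4² = 332929 - 332928 = 1 (should be 1). ✓

(x_1, y_1) = (3, 1); (x_4, y_4) = (577, 204).


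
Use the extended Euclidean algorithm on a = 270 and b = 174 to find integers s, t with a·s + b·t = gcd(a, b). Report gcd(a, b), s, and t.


Euclidean algorithm on (270, 174) — divide until remainder is 0:
  270 = 1 · 174 + 96
  174 = 1 · 96 + 78
  96 = 1 · 78 + 18
  78 = 4 · 18 + 6
  18 = 3 · 6 + 0
gcd(270, 174) = 6.
Track Bezout coefficients alongside the remainders: start with r₀ = 270 = a·1 + b·0 (s = 1, t = 0) and r₁ = 174 = a·0 + b·1 (s = 0, t = 1); each new remainder r_{k+1} = r_{k-1} − q_k·r_k inherits s_{k+1} = s_{k-1} − q_k·s_k, t_{k+1} = t_{k-1} − q_k·t_k, so r_k = a·s_k + b·t_k at every step:
  q = 1: r = 96, s = 1 − 1·0 = 1, t = 0 − 1·1 = -1  (check: 270·1 + 174·(-1) = 96)
  q = 1: r = 78, s = 0 − 1·1 = -1, t = 1 − 1·(-1) = 2  (check: 270·(-1) + 174·2 = 78)
  q = 1: r = 18, s = 1 − 1·(-1) = 2, t = -1 − 1·2 = -3  (check: 270·2 + 174·(-3) = 18)
  q = 4: r = 6, s = -1 − 4·2 = -9, t = 2 − 4·(-3) = 14  (check: 270·(-9) + 174·14 = 6)
The row with r = 6 (the gcd) gives the Bezout coefficients s = -9, t = 14.
Result: 270 · (-9) + 174 · (14) = 6.

gcd(270, 174) = 6; s = -9, t = 14 (check: 270·(-9) + 174·14 = 6).


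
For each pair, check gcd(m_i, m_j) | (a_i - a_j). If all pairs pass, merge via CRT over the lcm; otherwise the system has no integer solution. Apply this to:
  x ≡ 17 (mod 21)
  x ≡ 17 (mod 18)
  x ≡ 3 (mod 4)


Moduli 21, 18, 4 are not pairwise coprime, so CRT works modulo lcm(m_i) when all pairwise compatibility conditions hold.
Pairwise compatibility: gcd(m_i, m_j) must divide a_i - a_j for every pair.
Merge one congruence at a time:
  Start: x ≡ 17 (mod 21).
  Combine with x ≡ 17 (mod 18): gcd(21, 18) = 3; 17 - 17 = 0, which IS divisible by 3, so compatible.
    Write x = 17 + 21·t and substitute into x ≡ 17 (mod 18): 21·t ≡ 17 − 17 = 0 (mod 18).
    Divide the congruence (and modulus) by g = 3: 7·t ≡ 0 (mod 6).
    Reduce coefficients mod 6: 1·t ≡ 0 (mod 6).
    So t ≡ 0 (mod 6).
    Then x = 17 + 21·0 = 17, valid modulo lcm(21, 18) = 126: x ≡ 17 (mod 126).
  Combine with x ≡ 3 (mod 4): gcd(126, 4) = 2; 3 - 17 = -14, which IS divisible by 2, so compatible.
    Write x = 17 + 126·t and substitute into x ≡ 3 (mod 4): 126·t ≡ 3 − 17 = -14 (mod 4).
    Divide the congruence (and modulus) by g = 2: 63·t ≡ -7 (mod 2).
    Reduce coefficients mod 2: 1·t ≡ 1 (mod 2).
    So t ≡ 1 (mod 2).
    Then x = 17 + 126·1 = 143, valid modulo lcm(126, 4) = 252: x ≡ 143 (mod 252).
Verify: 143 mod 21 = 17, 143 mod 18 = 17, 143 mod 4 = 3.

x ≡ 143 (mod 252).


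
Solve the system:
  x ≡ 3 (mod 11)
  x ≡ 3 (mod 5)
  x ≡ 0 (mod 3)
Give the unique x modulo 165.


Moduli 11, 5, 3 are pairwise coprime; by CRT there is a unique solution modulo M = 11 · 5 · 3 = 165.
Solve pairwise, accumulating the modulus:
  Start with x ≡ 3 (mod 11).
  Combine with x ≡ 3 (mod 5): since gcd(11, 5) = 1, we get a unique residue mod 55.
    Write x = 3 + 11·t and substitute into x ≡ 3 (mod 5): 11·t ≡ 3 − 3 = 0 (mod 5).
    Reduce coefficients mod 5: 1·t ≡ 0 (mod 5).
    So t ≡ 0 (mod 5).
    Then x = 3 + 11·0 = 3, valid modulo lcm(11, 5) = 55: x ≡ 3 (mod 55).
  Combine with x ≡ 0 (mod 3): since gcd(55, 3) = 1, we get a unique residue mod 165.
    Write x = 3 + 55·t and substitute into x ≡ 0 (mod 3): 55·t ≡ 0 − 3 = -3 (mod 3).
    Reduce coefficients mod 3: 1·t ≡ 0 (mod 3).
    So t ≡ 0 (mod 3).
    Then x = 3 + 55·0 = 3, valid modulo lcm(55, 3) = 165: x ≡ 3 (mod 165).
Verify: 3 mod 11 = 3 ✓, 3 mod 5 = 3 ✓, 3 mod 3 = 0 ✓.

x ≡ 3 (mod 165).


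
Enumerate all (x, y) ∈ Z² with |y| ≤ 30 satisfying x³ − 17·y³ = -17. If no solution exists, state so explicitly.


The equation is x³ - 17y³ = -17. For fixed y, x³ = 17·y³ − 17, so a solution requires the RHS to be a perfect cube.
Strategy: iterate y from -30 to 30, compute RHS = 17·y³ − 17, and check whether it is a (positive or negative) perfect cube.
Check small values of y:
  y = 0: RHS = -17 is not a perfect cube.
  y = 1: RHS = 0 = (0)³ ⇒ x = 0 works.
  y = -1: RHS = -34 is not a perfect cube.
  y = 2: RHS = 119 is not a perfect cube.
  y = -2: RHS = -153 is not a perfect cube.
  y = 3: RHS = 442 is not a perfect cube.
  y = -3: RHS = -476 is not a perfect cube.
Continuing the search up to |y| = 30 finds no further solutions beyond those listed.
Collected solutions: (0, 1).

Solutions (with |y| ≤ 30): (0, 1).


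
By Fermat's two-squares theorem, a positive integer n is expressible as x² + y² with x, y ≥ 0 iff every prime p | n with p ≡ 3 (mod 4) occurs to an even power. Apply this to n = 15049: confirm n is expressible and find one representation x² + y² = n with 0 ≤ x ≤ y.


Step 1: Factor n = 15049 = 101 · 149.
Step 2: Check the mod-4 condition on each prime factor: 101 ≡ 1 (mod 4), exponent 1; 149 ≡ 1 (mod 4), exponent 1.
All primes ≡ 3 (mod 4) appear to even exponent (or don't appear), so by the two-squares theorem n IS expressible as a sum of two squares.
Step 3: Build a representation. Here n = 101 · 149 is a product of primes ≡ 1 (mod 4). Each prime p ≡ 1 (mod 4) is itself a sum of two squares; find a² by testing p − a² for a perfect square:
  101: 101 − 1² = 100 = 10² ⇒ 101 = 1² + 10².
  149: 149 − 1² = 148, 149 − 2² = 145, 149 − 3² = 140, 149 − 4² = 133, 149 − 5² = 124, 149 − 6² = 113, 149 − 7² = 100 = 10² ⇒ 149 = 7² + 10².
  Combine using the Brahmagupta–Fibonacci identity (a² + b²)(c² + d²) = (ac − bd)² + (ad + bc)² = (ac + bd)² + (ad − bc)²:
  101 · 149 = 15049: from (1² + 10²)(7² + 10²), take (1·7 − 10·10, 1·10 + 10·7) = (7 − 100, 10 + 70) = (-93, 80); dropping signs (only squares matter) gives (93, 80); check 93² + 80² = 8649 + 6400 = 15049 ✓.
Step 4: Order so x ≤ y and verify: 80² + 93² = 6400 + 8649 = 15049 = n. ✓

n = 15049 = 80² + 93² (one valid representation with x ≤ y).


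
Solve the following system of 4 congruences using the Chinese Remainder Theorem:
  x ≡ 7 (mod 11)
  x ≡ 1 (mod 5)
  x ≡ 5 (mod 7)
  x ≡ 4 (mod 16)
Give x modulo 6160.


Product of moduli M = 11 · 5 · 7 · 16 = 6160.
Merge one congruence at a time:
  Start: x ≡ 7 (mod 11).
  Combine with x ≡ 1 (mod 5); new modulus lcm = 55.
    Write x = 7 + 11·t and substitute into x ≡ 1 (mod 5): 11·t ≡ 1 − 7 = -6 (mod 5).
    Reduce coefficients mod 5: 1·t ≡ 4 (mod 5).
    So t ≡ 4 (mod 5).
    Then x = 7 + 11·4 = 51, valid modulo lcm(11, 5) = 55: x ≡ 51 (mod 55).
  Combine with x ≡ 5 (mod 7); new modulus lcm = 385.
    Write x = 51 + 55·t and substitute into x ≡ 5 (mod 7): 55·t ≡ 5 − 51 = -46 (mod 7).
    Reduce coefficients mod 7: 6·t ≡ 3 (mod 7).
    The inverse of 6 mod 7 is 6 (since 6·6 = 36 = 5·7 + 1), so t ≡ 6·3 = 18 ≡ 4 (mod 7).
    Then x = 51 + 55·4 = 271, valid modulo lcm(55, 7) = 385: x ≡ 271 (mod 385).
  Combine with x ≡ 4 (mod 16); new modulus lcm = 6160.
    Write x = 271 + 385·t and substitute into x ≡ 4 (mod 16): 385·t ≡ 4 − 271 = -267 (mod 16).
    Reduce coefficients mod 16: 1·t ≡ 5 (mod 16).
    So t ≡ 5 (mod 16).
    Then x = 271 + 385·5 = 2196, valid modulo lcm(385, 16) = 6160: x ≡ 2196 (mod 6160).
Verify against each original: 2196 mod 11 = 7, 2196 mod 5 = 1, 2196 mod 7 = 5, 2196 mod 16 = 4.

x ≡ 2196 (mod 6160).


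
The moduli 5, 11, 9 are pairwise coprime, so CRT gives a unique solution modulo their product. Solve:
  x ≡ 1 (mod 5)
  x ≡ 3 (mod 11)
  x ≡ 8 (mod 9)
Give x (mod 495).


Moduli 5, 11, 9 are pairwise coprime; by CRT there is a unique solution modulo M = 5 · 11 · 9 = 495.
Solve pairwise, accumulating the modulus:
  Start with x ≡ 1 (mod 5).
  Combine with x ≡ 3 (mod 11): since gcd(5, 11) = 1, we get a unique residue mod 55.
    Write x = 1 + 5·t and substitute into x ≡ 3 (mod 11): 5·t ≡ 3 − 1 = 2 (mod 11).
    The inverse of 5 mod 11 is 9 (since 5·9 = 45 = 4·11 + 1), so t ≡ 9·2 = 18 ≡ 7 (mod 11).
    Then x = 1 + 5·7 = 36, valid modulo lcm(5, 11) = 55: x ≡ 36 (mod 55).
  Combine with x ≡ 8 (mod 9): since gcd(55, 9) = 1, we get a unique residue mod 495.
    Write x = 36 + 55·t and substitute into x ≡ 8 (mod 9): 55·t ≡ 8 − 36 = -28 (mod 9).
    Reduce coefficients mod 9: 1·t ≡ 8 (mod 9).
    So t ≡ 8 (mod 9).
    Then x = 36 + 55·8 = 476, valid modulo lcm(55, 9) = 495: x ≡ 476 (mod 495).
Verify: 476 mod 5 = 1 ✓, 476 mod 11 = 3 ✓, 476 mod 9 = 8 ✓.

x ≡ 476 (mod 495).


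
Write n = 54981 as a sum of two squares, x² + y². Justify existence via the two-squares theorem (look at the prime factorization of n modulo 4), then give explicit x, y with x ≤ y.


Step 1: Factor n = 54981 = 3^2 · 41 · 149.
Step 2: Check the mod-4 condition on each prime factor: 3 ≡ 3 (mod 4), exponent 2 (must be even); 41 ≡ 1 (mod 4), exponent 1; 149 ≡ 1 (mod 4), exponent 1.
All primes ≡ 3 (mod 4) appear to even exponent (or don't appear), so by the two-squares theorem n IS expressible as a sum of two squares.
Step 3: Build a representation. Group n = k² · m with k = 3 and m = 41 · 149 = 6109 (a product of primes ≡ 1 (mod 4)); a representation of m scales to one of n via (k·x)² + (k·y)² = k²(x² + y²). Each prime p ≡ 1 (mod 4) is itself a sum of two squares; find a² by testing p − a² for a perfect square:
  41: 41 − 1² = 40, 41 − 2² = 37, 41 − 3² = 32, 41 − 4² = 25 = 5² ⇒ 41 = 4² + 5².
  149: 149 − 1² = 148, 149 − 2² = 145, 149 − 3² = 140, 149 − 4² = 133, 149 − 5² = 124, 149 − 6² = 113, 149 − 7² = 100 = 10² ⇒ 149 = 7² + 10².
  Combine using the Brahmagupta–Fibonacci identity (a² + b²)(c² + d²) = (ac − bd)² + (ad + bc)² = (ac + bd)² + (ad − bc)²:
  41 · 149 = 6109: from (4² + 5²)(7² + 10²), take (4·7 − 5·10, 4·10 + 5·7) = (28 − 50, 40 + 35) = (-22, 75); dropping signs (only squares matter) gives (22, 75); check 22² + 75² = 484 + 5625 = 6109 ✓.
  Scale by k = 3: (3·22, 3·75) = (66, 225).
Step 4: Order so x ≤ y and verify: 66² + 225² = 4356 + 50625 = 54981 = n. ✓

n = 54981 = 66² + 225² (one valid representation with x ≤ y).


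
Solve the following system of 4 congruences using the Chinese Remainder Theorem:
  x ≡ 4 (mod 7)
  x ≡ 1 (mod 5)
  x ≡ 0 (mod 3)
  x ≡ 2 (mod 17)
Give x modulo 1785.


Product of moduli M = 7 · 5 · 3 · 17 = 1785.
Merge one congruence at a time:
  Start: x ≡ 4 (mod 7).
  Combine with x ≡ 1 (mod 5); new modulus lcm = 35.
    Write x = 4 + 7·t and substitute into x ≡ 1 (mod 5): 7·t ≡ 1 − 4 = -3 (mod 5).
    Reduce coefficients mod 5: 2·t ≡ 2 (mod 5).
    The inverse of 2 mod 5 is 3 (since 2·3 = 6 = 1·5 + 1), so t ≡ 3·2 = 6 ≡ 1 (mod 5).
    Then x = 4 + 7·1 = 11, valid modulo lcm(7, 5) = 35: x ≡ 11 (mod 35).
  Combine with x ≡ 0 (mod 3); new modulus lcm = 105.
    Write x = 11 + 35·t and substitute into x ≡ 0 (mod 3): 35·t ≡ 0 − 11 = -11 (mod 3).
    Reduce coefficients mod 3: 2·t ≡ 1 (mod 3).
    The inverse of 2 mod 3 is 2 (since 2·2 = 4 = 1·3 + 1), so t ≡ 2·1 = 2 ≡ 2 (mod 3).
    Then x = 11 + 35·2 = 81, valid modulo lcm(35, 3) = 105: x ≡ 81 (mod 105).
  Combine with x ≡ 2 (mod 17); new modulus lcm = 1785.
    Write x = 81 + 105·t and substitute into x ≡ 2 (mod 17): 105·t ≡ 2 − 81 = -79 (mod 17).
    Reduce coefficients mod 17: 3·t ≡ 6 (mod 17).
    The inverse of 3 mod 17 is 6 (since 3·6 = 18 = 1·17 + 1), so t ≡ 6·6 = 36 ≡ 2 (mod 17).
    Then x = 81 + 105·2 = 291, valid modulo lcm(105, 17) = 1785: x ≡ 291 (mod 1785).
Verify against each original: 291 mod 7 = 4, 291 mod 5 = 1, 291 mod 3 = 0, 291 mod 17 = 2.

x ≡ 291 (mod 1785).


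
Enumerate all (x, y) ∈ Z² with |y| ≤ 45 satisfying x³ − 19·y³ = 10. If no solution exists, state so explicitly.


The equation is x³ - 19y³ = 10. For fixed y, x³ = 19·y³ + 10, so a solution requires the RHS to be a perfect cube.
Strategy: iterate y from -45 to 45, compute RHS = 19·y³ + 10, and check whether it is a (positive or negative) perfect cube.
Check small values of y:
  y = 0: RHS = 10 is not a perfect cube.
  y = 1: RHS = 29 is not a perfect cube.
  y = -1: RHS = -9 is not a perfect cube.
  y = 2: RHS = 162 is not a perfect cube.
  y = -2: RHS = -142 is not a perfect cube.
  y = 3: RHS = 523 is not a perfect cube.
  y = -3: RHS = -503 is not a perfect cube.
Continuing the search up to |y| = 45 finds no solutions either.
No (x, y) in the scanned range satisfies the equation.

No integer solutions with |y| ≤ 45.


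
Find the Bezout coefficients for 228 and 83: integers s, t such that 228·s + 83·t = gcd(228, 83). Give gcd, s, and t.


Euclidean algorithm on (228, 83) — divide until remainder is 0:
  228 = 2 · 83 + 62
  83 = 1 · 62 + 21
  62 = 2 · 21 + 20
  21 = 1 · 20 + 1
  20 = 20 · 1 + 0
gcd(228, 83) = 1.
Track Bezout coefficients alongside the remainders: start with r₀ = 228 = a·1 + b·0 (s = 1, t = 0) and r₁ = 83 = a·0 + b·1 (s = 0, t = 1); each new remainder r_{k+1} = r_{k-1} − q_k·r_k inherits s_{k+1} = s_{k-1} − q_k·s_k, t_{k+1} = t_{k-1} − q_k·t_k, so r_k = a·s_k + b·t_k at every step:
  q = 2: r = 62, s = 1 − 2·0 = 1, t = 0 − 2·1 = -2  (check: 228·1 + 83·(-2) = 62)
  q = 1: r = 21, s = 0 − 1·1 = -1, t = 1 − 1·(-2) = 3  (check: 228·(-1) + 83·3 = 21)
  q = 2: r = 20, s = 1 − 2·(-1) = 3, t = -2 − 2·3 = -8  (check: 228·3 + 83·(-8) = 20)
  q = 1: r = 1, s = -1 − 1·3 = -4, t = 3 − 1·(-8) = 11  (check: 228·(-4) + 83·11 = 1)
The row with r = 1 (the gcd) gives the Bezout coefficients s = -4, t = 11.
Result: 228 · (-4) + 83 · (11) = 1.

gcd(228, 83) = 1; s = -4, t = 11 (check: 228·(-4) + 83·11 = 1).


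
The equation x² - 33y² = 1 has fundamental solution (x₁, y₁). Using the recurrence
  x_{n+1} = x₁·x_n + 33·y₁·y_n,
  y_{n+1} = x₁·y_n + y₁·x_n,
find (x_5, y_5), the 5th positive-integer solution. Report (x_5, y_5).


Step 1: Find the fundamental solution (x₁, y₁) of x² - 33y² = 1.
  Expand √33 as a continued fraction. a₀ = ⌊√33⌋ = 5; iterate m_{k+1} = d_k·a_k − m_k, d_{k+1} = (33 − m_{k+1}²)/d_k, a_{k+1} = ⌊(a₀ + m_{k+1})/d_{k+1}⌋ (starting m₀ = 0, d₀ = 1), with convergents p_k = a_k·p_{k-1} + p_{k-2}, q_k = a_k·q_{k-1} + q_{k-2} (p₋₁ = 1, q₋₁ = 0):
  k = 0: a₀ = 5; p₀/q₀ = 5/1; p₀² − 33·q₀² = 25 − 33 = -8.
  k = 1: m = 5, d = 8, a = ⌊(5 + 5)/8⌋ = 1; p/q = (1·5 + 1)/(1·1 + 0) = 6/1; p² − 33·q² = 36 − 33 = 3.
  k = 2: m = 3, d = 3, a = ⌊(5 + 3)/3⌋ = 2; p/q = (2·6 + 5)/(2·1 + 1) = 17/3; p² − 33·q² = 289 − 297 = -8.
  k = 3: m = 3, d = 8, a = ⌊(5 + 3)/8⌋ = 1; p/q = (1·17 + 6)/(1·3 + 1) = 23/4; p² − 33·q² = 529 − 528 = 1.
  The first convergent with p² − 33·q² = 1 gives the fundamental solution (x₁, y₁) = (23, 4).
Step 2: Apply the recurrence (x_{n+1}, y_{n+1}) = (x₁x_n + 33y₁y_n, x₁y_n + y₁x_n) repeatedly.
  From (x_1, y_1) = (23, 4): x_2 = 23·23 + 33·4·4 = 1057; y_2 = 23·4 + 4·23 = 184.
  From (x_2, y_2) = (1057, 184): x_3 = 23·1057 + 33·4·184 = 48599; y_3 = 23·184 + 4·1057 = 8460.
  From (x_3, y_3) = (48599, 8460): x_4 = 23·48599 + 33·4·8460 = 2234497; y_4 = 23·8460 + 4·48599 = 388976.
  From (x_4, y_4) = (2234497, 388976): x_5 = 23·2234497 + 33·4·388976 = 102738263; y_5 = 23·388976 + 4·2234497 = 17884436.
Step 3: Verify x_5² - 33·y_5² = 10555150684257169 - 10555150684257168 = 1 (should be 1). ✓

(x_1, y_1) = (23, 4); (x_5, y_5) = (102738263, 17884436).


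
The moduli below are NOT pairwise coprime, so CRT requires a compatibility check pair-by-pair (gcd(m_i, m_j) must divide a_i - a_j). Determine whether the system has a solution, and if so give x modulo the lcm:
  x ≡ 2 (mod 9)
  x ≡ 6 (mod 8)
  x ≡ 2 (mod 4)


Moduli 9, 8, 4 are not pairwise coprime, so CRT works modulo lcm(m_i) when all pairwise compatibility conditions hold.
Pairwise compatibility: gcd(m_i, m_j) must divide a_i - a_j for every pair.
Merge one congruence at a time:
  Start: x ≡ 2 (mod 9).
  Combine with x ≡ 6 (mod 8): gcd(9, 8) = 1; 6 - 2 = 4, which IS divisible by 1, so compatible.
    Write x = 2 + 9·t and substitute into x ≡ 6 (mod 8): 9·t ≡ 6 − 2 = 4 (mod 8).
    Reduce coefficients mod 8: 1·t ≡ 4 (mod 8).
    So t ≡ 4 (mod 8).
    Then x = 2 + 9·4 = 38, valid modulo lcm(9, 8) = 72: x ≡ 38 (mod 72).
  Combine with x ≡ 2 (mod 4): gcd(72, 4) = 4; 2 - 38 = -36, which IS divisible by 4, so compatible.
    Write x = 38 + 72·t and substitute into x ≡ 2 (mod 4): 72·t ≡ 2 − 38 = -36 (mod 4).
    Divide the congruence (and modulus) by g = 4: 18·t ≡ -9 (mod 1).
    Modulo 1 every t works; take t = 0.
    Then x = 38 + 72·0 = 38, valid modulo lcm(72, 4) = 72: x ≡ 38 (mod 72).
Verify: 38 mod 9 = 2, 38 mod 8 = 6, 38 mod 4 = 2.

x ≡ 38 (mod 72).


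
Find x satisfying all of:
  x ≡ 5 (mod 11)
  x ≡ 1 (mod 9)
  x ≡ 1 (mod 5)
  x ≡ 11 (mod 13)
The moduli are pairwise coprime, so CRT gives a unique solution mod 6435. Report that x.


Product of moduli M = 11 · 9 · 5 · 13 = 6435.
Merge one congruence at a time:
  Start: x ≡ 5 (mod 11).
  Combine with x ≡ 1 (mod 9); new modulus lcm = 99.
    Write x = 5 + 11·t and substitute into x ≡ 1 (mod 9): 11·t ≡ 1 − 5 = -4 (mod 9).
    Reduce coefficients mod 9: 2·t ≡ 5 (mod 9).
    The inverse of 2 mod 9 is 5 (since 2·5 = 10 = 1·9 + 1), so t ≡ 5·5 = 25 ≡ 7 (mod 9).
    Then x = 5 + 11·7 = 82, valid modulo lcm(11, 9) = 99: x ≡ 82 (mod 99).
  Combine with x ≡ 1 (mod 5); new modulus lcm = 495.
    Write x = 82 + 99·t and substitute into x ≡ 1 (mod 5): 99·t ≡ 1 − 82 = -81 (mod 5).
    Reduce coefficients mod 5: 4·t ≡ 4 (mod 5).
    The inverse of 4 mod 5 is 4 (since 4·4 = 16 = 3·5 + 1), so t ≡ 4·4 = 16 ≡ 1 (mod 5).
    Then x = 82 + 99·1 = 181, valid modulo lcm(99, 5) = 495: x ≡ 181 (mod 495).
  Combine with x ≡ 11 (mod 13); new modulus lcm = 6435.
    Write x = 181 + 495·t and substitute into x ≡ 11 (mod 13): 495·t ≡ 11 − 181 = -170 (mod 13).
    Reduce coefficients mod 13: 1·t ≡ 12 (mod 13).
    So t ≡ 12 (mod 13).
    Then x = 181 + 495·12 = 6121, valid modulo lcm(495, 13) = 6435: x ≡ 6121 (mod 6435).
Verify against each original: 6121 mod 11 = 5, 6121 mod 9 = 1, 6121 mod 5 = 1, 6121 mod 13 = 11.

x ≡ 6121 (mod 6435).


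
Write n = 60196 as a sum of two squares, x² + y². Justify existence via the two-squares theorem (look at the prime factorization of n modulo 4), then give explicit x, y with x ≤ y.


Step 1: Factor n = 60196 = 2^2 · 101 · 149.
Step 2: Check the mod-4 condition on each prime factor: 2 = 2 (special); 101 ≡ 1 (mod 4), exponent 1; 149 ≡ 1 (mod 4), exponent 1.
All primes ≡ 3 (mod 4) appear to even exponent (or don't appear), so by the two-squares theorem n IS expressible as a sum of two squares.
Step 3: Build a representation. Group n = k² · m with k = 2 and m = 101 · 149 = 15049 (a product of primes ≡ 1 (mod 4)); a representation of m scales to one of n via (k·x)² + (k·y)² = k²(x² + y²). Each prime p ≡ 1 (mod 4) is itself a sum of two squares; find a² by testing p − a² for a perfect square:
  101: 101 − 1² = 100 = 10² ⇒ 101 = 1² + 10².
  149: 149 − 1² = 148, 149 − 2² = 145, 149 − 3² = 140, 149 − 4² = 133, 149 − 5² = 124, 149 − 6² = 113, 149 − 7² = 100 = 10² ⇒ 149 = 7² + 10².
  Combine using the Brahmagupta–Fibonacci identity (a² + b²)(c² + d²) = (ac − bd)² + (ad + bc)² = (ac + bd)² + (ad − bc)²:
  101 · 149 = 15049: from (1² + 10²)(7² + 10²), take (1·7 − 10·10, 1·10 + 10·7) = (7 − 100, 10 + 70) = (-93, 80); dropping signs (only squares matter) gives (93, 80); check 93² + 80² = 8649 + 6400 = 15049 ✓.
  Scale by k = 2: (2·93, 2·80) = (186, 160).
Step 4: Order so x ≤ y and verify: 160² + 186² = 25600 + 34596 = 60196 = n. ✓

n = 60196 = 160² + 186² (one valid representation with x ≤ y).


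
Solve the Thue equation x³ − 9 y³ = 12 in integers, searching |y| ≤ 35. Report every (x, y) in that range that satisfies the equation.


The equation is x³ - 9y³ = 12. For fixed y, x³ = 9·y³ + 12, so a solution requires the RHS to be a perfect cube.
Strategy: iterate y from -35 to 35, compute RHS = 9·y³ + 12, and check whether it is a (positive or negative) perfect cube.
Check small values of y:
  y = 0: RHS = 12 is not a perfect cube.
  y = 1: RHS = 21 is not a perfect cube.
  y = -1: RHS = 3 is not a perfect cube.
  y = 2: RHS = 84 is not a perfect cube.
  y = -2: RHS = -60 is not a perfect cube.
  y = 3: RHS = 255 is not a perfect cube.
  y = -3: RHS = -231 is not a perfect cube.
Continuing the search up to |y| = 35 finds no solutions either.
No (x, y) in the scanned range satisfies the equation.

No integer solutions with |y| ≤ 35.


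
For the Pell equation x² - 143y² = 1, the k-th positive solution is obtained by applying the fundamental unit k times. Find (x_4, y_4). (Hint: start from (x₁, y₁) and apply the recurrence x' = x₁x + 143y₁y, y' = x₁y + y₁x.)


Step 1: Find the fundamental solution (x₁, y₁) of x² - 143y² = 1.
  Expand √143 as a continued fraction. a₀ = ⌊√143⌋ = 11; iterate m_{k+1} = d_k·a_k − m_k, d_{k+1} = (143 − m_{k+1}²)/d_k, a_{k+1} = ⌊(a₀ + m_{k+1})/d_{k+1}⌋ (starting m₀ = 0, d₀ = 1), with convergents p_k = a_k·p_{k-1} + p_{k-2}, q_k = a_k·q_{k-1} + q_{k-2} (p₋₁ = 1, q₋₁ = 0):
  k = 0: a₀ = 11; p₀/q₀ = 11/1; p₀² − 143·q₀² = 121 − 143 = -22.
  k = 1: m = 11, d = 22, a = ⌊(11 + 11)/22⌋ = 1; p/q = (1·11 + 1)/(1·1 + 0) = 12/1; p² − 143·q² = 144 − 143 = 1.
  The first convergent with p² − 143·q² = 1 gives the fundamental solution (x₁, y₁) = (12, 1).
Step 2: Apply the recurrence (x_{n+1}, y_{n+1}) = (x₁x_n + 143y₁y_n, x₁y_n + y₁x_n) repeatedly.
  From (x_1, y_1) = (12, 1): x_2 = 12·12 + 143·1·1 = 287; y_2 = 12·1 + 1·12 = 24.
  From (x_2, y_2) = (287, 24): x_3 = 12·287 + 143·1·24 = 6876; y_3 = 12·24 + 1·287 = 575.
  From (x_3, y_3) = (6876, 575): x_4 = 12·6876 + 143·1·575 = 164737; y_4 = 12·575 + 1·6876 = 13776.
Step 3: Verify x_4² - 143·y_4² = 27138279169 - 27138279168 = 1 (should be 1). ✓

(x_1, y_1) = (12, 1); (x_4, y_4) = (164737, 13776).


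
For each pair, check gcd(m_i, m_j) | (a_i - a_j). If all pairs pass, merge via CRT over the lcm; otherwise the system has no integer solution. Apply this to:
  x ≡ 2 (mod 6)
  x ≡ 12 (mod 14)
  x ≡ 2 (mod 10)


Moduli 6, 14, 10 are not pairwise coprime, so CRT works modulo lcm(m_i) when all pairwise compatibility conditions hold.
Pairwise compatibility: gcd(m_i, m_j) must divide a_i - a_j for every pair.
Merge one congruence at a time:
  Start: x ≡ 2 (mod 6).
  Combine with x ≡ 12 (mod 14): gcd(6, 14) = 2; 12 - 2 = 10, which IS divisible by 2, so compatible.
    Write x = 2 + 6·t and substitute into x ≡ 12 (mod 14): 6·t ≡ 12 − 2 = 10 (mod 14).
    Divide the congruence (and modulus) by g = 2: 3·t ≡ 5 (mod 7).
    The inverse of 3 mod 7 is 5 (since 3·5 = 15 = 2·7 + 1), so t ≡ 5·5 = 25 ≡ 4 (mod 7).
    Then x = 2 + 6·4 = 26, valid modulo lcm(6, 14) = 42: x ≡ 26 (mod 42).
  Combine with x ≡ 2 (mod 10): gcd(42, 10) = 2; 2 - 26 = -24, which IS divisible by 2, so compatible.
    Write x = 26 + 42·t and substitute into x ≡ 2 (mod 10): 42·t ≡ 2 − 26 = -24 (mod 10).
    Divide the congruence (and modulus) by g = 2: 21·t ≡ -12 (mod 5).
    Reduce coefficients mod 5: 1·t ≡ 3 (mod 5).
    So t ≡ 3 (mod 5).
    Then x = 26 + 42·3 = 152, valid modulo lcm(42, 10) = 210: x ≡ 152 (mod 210).
Verify: 152 mod 6 = 2, 152 mod 14 = 12, 152 mod 10 = 2.

x ≡ 152 (mod 210).


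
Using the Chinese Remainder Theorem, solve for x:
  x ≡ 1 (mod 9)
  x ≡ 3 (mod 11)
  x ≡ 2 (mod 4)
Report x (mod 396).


Moduli 9, 11, 4 are pairwise coprime; by CRT there is a unique solution modulo M = 9 · 11 · 4 = 396.
Solve pairwise, accumulating the modulus:
  Start with x ≡ 1 (mod 9).
  Combine with x ≡ 3 (mod 11): since gcd(9, 11) = 1, we get a unique residue mod 99.
    Write x = 1 + 9·t and substitute into x ≡ 3 (mod 11): 9·t ≡ 3 − 1 = 2 (mod 11).
    The inverse of 9 mod 11 is 5 (since 9·5 = 45 = 4·11 + 1), so t ≡ 5·2 = 10 ≡ 10 (mod 11).
    Then x = 1 + 9·10 = 91, valid modulo lcm(9, 11) = 99: x ≡ 91 (mod 99).
  Combine with x ≡ 2 (mod 4): since gcd(99, 4) = 1, we get a unique residue mod 396.
    Write x = 91 + 99·t and substitute into x ≡ 2 (mod 4): 99·t ≡ 2 − 91 = -89 (mod 4).
    Reduce coefficients mod 4: 3·t ≡ 3 (mod 4).
    The inverse of 3 mod 4 is 3 (since 3·3 = 9 = 2·4 + 1), so t ≡ 3·3 = 9 ≡ 1 (mod 4).
    Then x = 91 + 99·1 = 190, valid modulo lcm(99, 4) = 396: x ≡ 190 (mod 396).
Verify: 190 mod 9 = 1 ✓, 190 mod 11 = 3 ✓, 190 mod 4 = 2 ✓.

x ≡ 190 (mod 396).
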